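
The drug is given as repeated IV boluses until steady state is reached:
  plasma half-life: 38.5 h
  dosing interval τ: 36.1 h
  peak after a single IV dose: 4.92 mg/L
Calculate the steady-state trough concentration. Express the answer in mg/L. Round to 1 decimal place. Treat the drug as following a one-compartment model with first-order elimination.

k = ln2 / t½ = 0.693147 / 38.5 = 0.01800 h⁻¹
e^(−kτ) = e^(−0.01800 × 36.1) = 0.5222
Accumulation ratio R = 1 / (1 − e^(−kτ)) = 1 / (1 − 0.5222) = 2.093
Steady-state trough = C₀ × R × e^(−kτ) = 4.92 × 2.093 × 0.5222 = 5.377 mg/L

5.4 mg/L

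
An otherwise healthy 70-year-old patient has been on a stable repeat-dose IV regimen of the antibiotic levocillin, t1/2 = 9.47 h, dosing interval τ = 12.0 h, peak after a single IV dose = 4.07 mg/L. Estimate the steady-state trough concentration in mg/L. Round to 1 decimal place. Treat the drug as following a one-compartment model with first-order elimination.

k = ln2 / t½ = 0.693147 / 9.47 = 0.07319 h⁻¹
e^(−kτ) = e^(−0.07319 × 12.0) = 0.4155
Accumulation ratio R = 1 / (1 − e^(−kτ)) = 1 / (1 − 0.4155) = 1.711
Steady-state trough = C₀ × R × e^(−kτ) = 4.07 × 1.711 × 0.4155 = 2.893 mg/L

2.9 mg/L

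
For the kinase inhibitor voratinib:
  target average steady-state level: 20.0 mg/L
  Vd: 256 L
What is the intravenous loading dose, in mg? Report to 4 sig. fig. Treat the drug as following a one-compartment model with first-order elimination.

5120 mg

LD = Css × Vd = 20.0 × 256 = 5120 mg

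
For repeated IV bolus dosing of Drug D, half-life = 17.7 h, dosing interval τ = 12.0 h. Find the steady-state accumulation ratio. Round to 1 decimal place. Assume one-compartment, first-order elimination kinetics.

k = ln2 / t½ = 0.693147 / 17.7 = 0.03916 h⁻¹
e^(−kτ) = e^(−0.03916 × 12.0) = 0.6251
Accumulation ratio R = 1 / (1 − e^(−kτ)) = 1 / (1 − 0.6251) = 2.667

2.7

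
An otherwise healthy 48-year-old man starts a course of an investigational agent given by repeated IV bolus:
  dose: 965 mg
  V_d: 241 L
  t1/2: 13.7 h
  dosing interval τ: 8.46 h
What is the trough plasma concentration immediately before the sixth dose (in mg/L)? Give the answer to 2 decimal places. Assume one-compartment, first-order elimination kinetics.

6.61 mg/L

C₀ per dose = Dose / Vd = 965 / 241 = 4.004 mg/L
k = ln2 / t½ = 0.693147 / 13.7 = 0.05059 h⁻¹
Fraction remaining after one interval: r = e^(−kτ) = e^(−0.05059 × 8.46) = 0.6518
Before dose 6, 5 doses have been given (aged 1τ, 2τ, 3τ, 4τ, 5τ).
C_trough = C₀ × (r + r² + … + r^5) = C₀ × r(1−r^5)/(1−r)
        = 4.004 × 0.6518 × (1 − 0.1176) / (1 − 0.6518) = 6.614 mg/L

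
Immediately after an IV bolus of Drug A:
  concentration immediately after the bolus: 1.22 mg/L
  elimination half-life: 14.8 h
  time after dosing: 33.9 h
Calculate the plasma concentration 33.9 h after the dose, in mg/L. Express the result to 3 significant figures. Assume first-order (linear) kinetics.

k = ln2 / t½ = 0.693147 / 14.8 = 0.04683 h⁻¹
C = C₀ · e^(−k·t) = 1.220 × e^(−0.04683 × 33.9)
  = 1.220 × 0.2044 = 0.2494 mg/L

0.249 mg/L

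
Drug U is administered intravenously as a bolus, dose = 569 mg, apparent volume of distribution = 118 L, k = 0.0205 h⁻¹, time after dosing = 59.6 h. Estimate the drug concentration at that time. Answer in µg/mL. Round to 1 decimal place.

C₀ = Dose / Vd = 569.0 / 118 = 4.822 mg/L
C = C₀ · e^(−k·t) = 4.822 × e^(−0.02050 × 59.6)
  = 4.822 × 0.2947 = 1.421 mg/L
(1.421 mg/L = 1.421 µg/mL)

1.4 µg/mL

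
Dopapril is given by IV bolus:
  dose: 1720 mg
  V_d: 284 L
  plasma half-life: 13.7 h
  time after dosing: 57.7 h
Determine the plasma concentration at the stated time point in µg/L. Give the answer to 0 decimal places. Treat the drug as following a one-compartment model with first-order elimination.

327 µg/L

C₀ = Dose / Vd = 1720 / 284 = 6.056 mg/L
k = ln2 / t½ = 0.693147 / 13.7 = 0.05059 h⁻¹
C = C₀ · e^(−k·t) = 6.056 × e^(−0.05059 × 57.7)
  = 6.056 × 0.05399 = 0.3270 mg/L
Convert: 0.3270 mg/L × 1000 = 327.0 µg/L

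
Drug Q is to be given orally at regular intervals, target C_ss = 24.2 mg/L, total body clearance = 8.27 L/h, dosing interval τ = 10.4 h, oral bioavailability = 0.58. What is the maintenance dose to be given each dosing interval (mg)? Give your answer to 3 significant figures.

At steady state, F × (Dose/τ) = Css × CL.
Dose = Css × CL × τ / F = 24.2 × 8.270 × 10.4 / 0.58 = 3589 mg

3590 mg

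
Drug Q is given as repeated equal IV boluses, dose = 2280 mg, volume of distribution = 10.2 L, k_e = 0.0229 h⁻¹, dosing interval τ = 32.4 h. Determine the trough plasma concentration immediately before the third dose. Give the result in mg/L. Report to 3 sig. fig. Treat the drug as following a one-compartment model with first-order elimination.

C₀ per dose = Dose / Vd = 2280 / 10.2 = 223.5 mg/L
Fraction remaining after one interval: r = e^(−kτ) = e^(−0.02290 × 32.4) = 0.4762
Before dose 3, 2 doses have been given (aged 1τ, 2τ).
C_trough = C₀ × (r + r²) = 223.5 × (0.4762 + 0.2268) = 157.1 mg/L

157 mg/L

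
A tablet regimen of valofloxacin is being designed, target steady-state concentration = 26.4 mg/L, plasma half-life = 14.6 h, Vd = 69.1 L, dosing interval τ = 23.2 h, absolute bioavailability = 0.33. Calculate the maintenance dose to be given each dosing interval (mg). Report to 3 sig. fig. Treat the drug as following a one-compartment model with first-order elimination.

6090 mg

k = ln2 / t½ = 0.693147 / 14.6 = 0.04748 h⁻¹
CL = k × Vd = 0.04748 × 69.1 = 3.281 L/h
At steady state, F × (Dose/τ) = Css × CL.
Dose = Css × CL × τ / F = 26.4 × 3.281 × 23.2 / 0.33 = 6090 mg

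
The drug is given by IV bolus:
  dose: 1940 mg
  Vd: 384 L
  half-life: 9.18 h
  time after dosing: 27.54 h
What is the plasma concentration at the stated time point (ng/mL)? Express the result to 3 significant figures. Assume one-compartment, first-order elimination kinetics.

C₀ = Dose / Vd = 1940 / 384 = 5.052 mg/L
k = ln2 / t½ = 0.693147 / 9.18 = 0.07551 h⁻¹
t / t½ = 27.54 / 9.18 = 3 half-lives
C = C₀ × (1/2)^3 = 5.052 × 0.1250 = 0.6315 mg/L
Convert: 0.6315 mg/L × 1000 = 631.5 ng/mL

632 ng/mL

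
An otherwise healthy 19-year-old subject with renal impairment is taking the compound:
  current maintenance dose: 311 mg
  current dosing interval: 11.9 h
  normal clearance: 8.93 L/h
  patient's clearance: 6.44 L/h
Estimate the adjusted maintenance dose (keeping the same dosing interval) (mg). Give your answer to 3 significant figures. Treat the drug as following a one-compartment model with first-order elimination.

To keep the same average steady-state level, dosing rate must scale with clearance.
CL ratio = 6.44 / 8.93 = 0.7212
New dose (same interval) = 311 × 0.7212 = 224.3 mg

224 mg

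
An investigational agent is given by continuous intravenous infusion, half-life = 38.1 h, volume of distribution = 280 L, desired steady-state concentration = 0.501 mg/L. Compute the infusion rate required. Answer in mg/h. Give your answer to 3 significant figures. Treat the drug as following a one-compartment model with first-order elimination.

2.55 mg/h

k = ln2 / t½ = 0.693147 / 38.1 = 0.01819 h⁻¹
CL = k × Vd = 0.01819 × 280 = 5.093 L/h
At steady state, infusion rate R₀ = Css × CL = 0.501 × 5.093 = 2.552 mg/h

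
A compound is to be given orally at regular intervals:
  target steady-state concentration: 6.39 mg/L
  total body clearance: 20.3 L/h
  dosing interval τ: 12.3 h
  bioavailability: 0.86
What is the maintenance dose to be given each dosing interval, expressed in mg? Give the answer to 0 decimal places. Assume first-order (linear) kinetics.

1855 mg

At steady state, F × (Dose/τ) = Css × CL.
Dose = Css × CL × τ / F = 6.39 × 20.30 × 12.3 / 0.86 = 1855 mg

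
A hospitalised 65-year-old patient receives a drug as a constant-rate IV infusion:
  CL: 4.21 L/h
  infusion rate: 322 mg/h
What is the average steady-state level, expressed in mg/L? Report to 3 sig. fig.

76.5 mg/L

At steady state Css = R₀ / CL = 322 / 4.210 = 76.48 mg/L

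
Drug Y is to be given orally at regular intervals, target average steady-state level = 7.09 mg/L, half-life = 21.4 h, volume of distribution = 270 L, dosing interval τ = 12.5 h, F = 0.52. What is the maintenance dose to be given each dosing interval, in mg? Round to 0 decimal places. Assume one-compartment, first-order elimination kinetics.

1490 mg

k = ln2 / t½ = 0.693147 / 21.4 = 0.03239 h⁻¹
CL = k × Vd = 0.03239 × 270 = 8.745 L/h
At steady state, F × (Dose/τ) = Css × CL.
Dose = Css × CL × τ / F = 7.09 × 8.745 × 12.5 / 0.52 = 1490 mg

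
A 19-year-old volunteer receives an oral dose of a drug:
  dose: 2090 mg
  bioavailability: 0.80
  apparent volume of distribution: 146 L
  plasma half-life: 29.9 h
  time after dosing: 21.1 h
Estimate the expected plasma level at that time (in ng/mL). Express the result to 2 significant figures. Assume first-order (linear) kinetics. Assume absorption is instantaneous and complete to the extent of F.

7000 ng/mL

Amount reaching circulation = F × Dose = 0.80 × 2090 = 1672 mg
C₀ = F·Dose / Vd = 1672 / 146 = 11.45 mg/L
k = ln2 / t½ = 0.693147 / 29.9 = 0.02318 h⁻¹
C = C₀ · e^(−k·t) = 11.45 × e^(−0.02318 × 21.1)
  = 11.45 × 0.6132 = 7.021 mg/L
Convert: 7.021 mg/L × 1000 = 7021 ng/mL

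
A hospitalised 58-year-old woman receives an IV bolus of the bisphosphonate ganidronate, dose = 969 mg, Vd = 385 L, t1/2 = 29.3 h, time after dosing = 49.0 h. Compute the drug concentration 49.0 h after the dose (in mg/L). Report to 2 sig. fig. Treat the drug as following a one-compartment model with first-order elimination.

C₀ = Dose / Vd = 969.0 / 385 = 2.517 mg/L
k = ln2 / t½ = 0.693147 / 29.3 = 0.02366 h⁻¹
C = C₀ · e^(−k·t) = 2.517 × e^(−0.02366 × 49.0)
  = 2.517 × 0.3137 = 0.7896 mg/L

0.79 mg/L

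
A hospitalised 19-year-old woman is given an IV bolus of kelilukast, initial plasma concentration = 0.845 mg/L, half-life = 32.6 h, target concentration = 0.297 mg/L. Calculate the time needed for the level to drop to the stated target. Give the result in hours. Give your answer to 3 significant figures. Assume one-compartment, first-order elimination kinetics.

49.2 h

k = ln2 / t½ = 0.693147 / 32.6 = 0.02126 h⁻¹
t = ln(C₀ / C) / k = ln(0.8450 / 0.297) / 0.02126
  = ln(2.845) / 0.02126 = 1.046 / 0.02126 = 49.20 h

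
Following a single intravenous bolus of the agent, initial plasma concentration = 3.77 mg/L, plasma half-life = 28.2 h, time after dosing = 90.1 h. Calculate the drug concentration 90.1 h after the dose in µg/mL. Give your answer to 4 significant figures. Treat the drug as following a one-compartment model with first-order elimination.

k = ln2 / t½ = 0.693147 / 28.2 = 0.02458 h⁻¹
C = C₀ · e^(−k·t) = 3.770 × e^(−0.02458 × 90.1)
  = 3.770 × 0.1092 = 0.4117 mg/L
(0.4117 mg/L = 0.4117 µg/mL)

0.4117 µg/mL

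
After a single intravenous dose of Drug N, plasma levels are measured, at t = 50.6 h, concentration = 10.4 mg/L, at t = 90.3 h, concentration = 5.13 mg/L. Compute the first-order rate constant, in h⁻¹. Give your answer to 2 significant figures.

k = ln(C₁/C₂) / (t₂ − t₁) = ln(10.4/5.13) / (90.3 − 50.6)
  = 0.7067 / 39.70 = 0.01780 h⁻¹

0.018 h⁻¹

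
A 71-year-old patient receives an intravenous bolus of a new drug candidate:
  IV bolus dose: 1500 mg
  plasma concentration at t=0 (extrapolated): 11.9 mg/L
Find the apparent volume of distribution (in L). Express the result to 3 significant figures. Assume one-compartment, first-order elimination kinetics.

Vd = Dose / C₀ = 1500 / 11.9 = 126.1 L

126 L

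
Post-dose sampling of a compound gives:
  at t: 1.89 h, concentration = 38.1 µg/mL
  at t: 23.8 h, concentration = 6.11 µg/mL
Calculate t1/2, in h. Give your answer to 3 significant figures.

8.30 h

k = ln(C₁/C₂) / (t₂ − t₁) = ln(38.1/6.11) / (23.8 − 1.89)
  = 1.830 / 21.91 = 0.08352 h⁻¹
t½ = ln2 / k = 0.693147 / 0.08352 = 8.299 h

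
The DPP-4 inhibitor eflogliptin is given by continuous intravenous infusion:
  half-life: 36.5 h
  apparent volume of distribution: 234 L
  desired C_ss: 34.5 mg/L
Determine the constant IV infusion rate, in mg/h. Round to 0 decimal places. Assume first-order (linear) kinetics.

k = ln2 / t½ = 0.693147 / 36.5 = 0.01899 h⁻¹
CL = k × Vd = 0.01899 × 234 = 4.444 L/h
At steady state, infusion rate R₀ = Css × CL = 34.5 × 4.444 = 153.3 mg/h

153 mg/h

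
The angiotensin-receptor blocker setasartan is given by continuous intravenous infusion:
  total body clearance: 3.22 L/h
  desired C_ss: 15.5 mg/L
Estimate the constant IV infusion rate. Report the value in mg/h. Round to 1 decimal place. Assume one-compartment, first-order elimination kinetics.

At steady state, infusion rate R₀ = Css × CL = 15.5 × 3.220 = 49.91 mg/h

49.9 mg/h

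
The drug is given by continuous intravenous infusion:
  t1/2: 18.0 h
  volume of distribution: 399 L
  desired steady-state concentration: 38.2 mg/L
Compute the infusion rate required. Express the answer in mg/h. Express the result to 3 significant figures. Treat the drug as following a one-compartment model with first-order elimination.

587 mg/h

k = ln2 / t½ = 0.693147 / 18.0 = 0.03851 h⁻¹
CL = k × Vd = 0.03851 × 399 = 15.37 L/h
At steady state, infusion rate R₀ = Css × CL = 38.2 × 15.37 = 587.1 mg/h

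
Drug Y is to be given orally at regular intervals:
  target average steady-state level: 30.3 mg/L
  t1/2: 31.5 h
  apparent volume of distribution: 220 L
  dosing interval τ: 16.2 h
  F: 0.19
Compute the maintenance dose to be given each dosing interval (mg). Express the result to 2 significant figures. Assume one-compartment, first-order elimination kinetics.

k = ln2 / t½ = 0.693147 / 31.5 = 0.02200 h⁻¹
CL = k × Vd = 0.02200 × 220 = 4.840 L/h
At steady state, F × (Dose/τ) = Css × CL.
Dose = Css × CL × τ / F = 30.3 × 4.840 × 16.2 / 0.19 = 12500 mg

13000 mg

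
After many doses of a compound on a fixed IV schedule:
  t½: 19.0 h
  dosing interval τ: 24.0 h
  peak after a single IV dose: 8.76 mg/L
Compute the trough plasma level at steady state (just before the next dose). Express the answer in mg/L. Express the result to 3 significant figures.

6.26 mg/L

k = ln2 / t½ = 0.693147 / 19.0 = 0.03648 h⁻¹
e^(−kτ) = e^(−0.03648 × 24.0) = 0.4166
Accumulation ratio R = 1 / (1 − e^(−kτ)) = 1 / (1 − 0.4166) = 1.714
Steady-state trough = C₀ × R × e^(−kτ) = 8.76 × 1.714 × 0.4166 = 6.255 mg/L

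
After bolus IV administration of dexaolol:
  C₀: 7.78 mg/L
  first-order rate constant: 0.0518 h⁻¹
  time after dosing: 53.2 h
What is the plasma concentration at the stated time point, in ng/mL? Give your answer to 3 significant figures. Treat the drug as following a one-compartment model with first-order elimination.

C = C₀ · e^(−k·t) = 7.780 × e^(−0.05180 × 53.2)
  = 7.780 × 0.06356 = 0.4945 mg/L
Convert: 0.4945 mg/L × 1000 = 494.5 ng/mL

495 ng/mL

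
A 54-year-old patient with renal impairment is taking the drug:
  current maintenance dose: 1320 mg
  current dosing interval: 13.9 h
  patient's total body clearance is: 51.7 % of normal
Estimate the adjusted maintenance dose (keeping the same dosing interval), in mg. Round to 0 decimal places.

To keep the same average steady-state level, dosing rate must scale with clearance.
CL ratio = 51.7 / 100 = 0.5170
New dose (same interval) = 1320 × 0.5170 = 682.4 mg

682 mg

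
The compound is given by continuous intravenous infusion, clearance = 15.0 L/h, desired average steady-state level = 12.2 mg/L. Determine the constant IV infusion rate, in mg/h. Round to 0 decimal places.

At steady state, infusion rate R₀ = Css × CL = 12.2 × 15.00 = 183.0 mg/h

183 mg/h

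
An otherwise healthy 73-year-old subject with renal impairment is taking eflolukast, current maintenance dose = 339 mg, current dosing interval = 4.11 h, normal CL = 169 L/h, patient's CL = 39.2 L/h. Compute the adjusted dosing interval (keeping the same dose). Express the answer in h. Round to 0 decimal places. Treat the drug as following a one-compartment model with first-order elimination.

18 h

To keep the same average steady-state level, dosing rate must scale with clearance.
CL ratio = 39.2 / 169 = 0.2320
New interval (same dose) = 4.11 / 0.2320 = 17.72 h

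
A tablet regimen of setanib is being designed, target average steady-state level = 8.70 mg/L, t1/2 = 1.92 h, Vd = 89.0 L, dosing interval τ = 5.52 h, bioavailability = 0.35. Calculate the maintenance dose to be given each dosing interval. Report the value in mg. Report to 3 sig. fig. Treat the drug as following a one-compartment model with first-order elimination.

k = ln2 / t½ = 0.693147 / 1.92 = 0.3610 h⁻¹
CL = k × Vd = 0.3610 × 89.0 = 32.13 L/h
At steady state, F × (Dose/τ) = Css × CL.
Dose = Css × CL × τ / F = 8.70 × 32.13 × 5.52 / 0.35 = 4409 mg

4410 mg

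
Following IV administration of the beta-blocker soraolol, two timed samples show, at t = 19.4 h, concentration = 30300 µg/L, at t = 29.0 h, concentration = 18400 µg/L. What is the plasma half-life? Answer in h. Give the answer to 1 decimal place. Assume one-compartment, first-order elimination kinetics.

k = ln(C₁/C₂) / (t₂ − t₁) = ln(30300/18400) / (29.0 − 19.4)
  = 0.4988 / 9.600 = 0.05196 h⁻¹
t½ = ln2 / k = 0.693147 / 0.05196 = 13.34 h

13.3 h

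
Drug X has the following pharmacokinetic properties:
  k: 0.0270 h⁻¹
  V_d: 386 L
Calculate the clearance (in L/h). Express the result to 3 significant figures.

10.4 L/h

CL = k × Vd = 0.0270 × 386 = 10.42 L/h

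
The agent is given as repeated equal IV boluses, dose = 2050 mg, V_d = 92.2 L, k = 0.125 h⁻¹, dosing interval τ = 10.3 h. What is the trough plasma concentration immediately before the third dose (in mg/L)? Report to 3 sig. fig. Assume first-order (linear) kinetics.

7.83 mg/L

C₀ per dose = Dose / Vd = 2050 / 92.2 = 22.23 mg/L
Fraction remaining after one interval: r = e^(−kτ) = e^(−0.1250 × 10.3) = 0.2760
Before dose 3, 2 doses have been given (aged 1τ, 2τ).
C_trough = C₀ × (r + r²) = 22.23 × (0.2760 + 0.07618) = 7.829 mg/L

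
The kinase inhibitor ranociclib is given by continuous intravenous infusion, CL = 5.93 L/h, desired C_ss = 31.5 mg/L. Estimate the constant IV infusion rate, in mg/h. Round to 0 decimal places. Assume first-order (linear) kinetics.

At steady state, infusion rate R₀ = Css × CL = 31.5 × 5.930 = 186.8 mg/h

187 mg/h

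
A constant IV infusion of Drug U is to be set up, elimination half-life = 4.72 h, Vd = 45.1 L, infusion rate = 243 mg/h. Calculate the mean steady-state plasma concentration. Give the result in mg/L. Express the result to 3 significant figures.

k = ln2 / t½ = 0.693147 / 4.72 = 0.1469 h⁻¹
CL = k × Vd = 0.1469 × 45.1 = 6.625 L/h
At steady state Css = R₀ / CL = 243 / 6.625 = 36.68 mg/L

36.7 mg/L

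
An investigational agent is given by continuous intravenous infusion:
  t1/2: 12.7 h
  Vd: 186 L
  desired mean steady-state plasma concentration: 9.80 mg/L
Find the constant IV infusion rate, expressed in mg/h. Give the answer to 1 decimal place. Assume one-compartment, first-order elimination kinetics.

99.5 mg/h

k = ln2 / t½ = 0.693147 / 12.7 = 0.05458 h⁻¹
CL = k × Vd = 0.05458 × 186 = 10.15 L/h
At steady state, infusion rate R₀ = Css × CL = 9.80 × 10.15 = 99.47 mg/h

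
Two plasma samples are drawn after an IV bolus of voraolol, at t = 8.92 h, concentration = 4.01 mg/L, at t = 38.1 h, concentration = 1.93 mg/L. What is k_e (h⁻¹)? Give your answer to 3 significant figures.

k = ln(C₁/C₂) / (t₂ − t₁) = ln(4.01/1.93) / (38.1 − 8.92)
  = 0.7313 / 29.18 = 0.02506 h⁻¹

0.0251 h⁻¹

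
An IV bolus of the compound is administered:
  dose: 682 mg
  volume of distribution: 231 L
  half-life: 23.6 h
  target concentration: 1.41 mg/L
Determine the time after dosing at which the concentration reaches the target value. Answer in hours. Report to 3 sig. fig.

C₀ = Dose / Vd = 682.0 / 231 = 2.952 mg/L
k = ln2 / t½ = 0.693147 / 23.6 = 0.02937 h⁻¹
t = ln(C₀ / C) / k = ln(2.952 / 1.41) / 0.02937
  = ln(2.094) / 0.02937 = 0.7391 / 0.02937 = 25.17 h

25.2 h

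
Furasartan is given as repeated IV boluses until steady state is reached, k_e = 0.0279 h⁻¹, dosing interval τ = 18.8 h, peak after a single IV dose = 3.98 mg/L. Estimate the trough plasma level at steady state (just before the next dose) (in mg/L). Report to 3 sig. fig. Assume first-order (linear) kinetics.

5.77 mg/L

e^(−kτ) = e^(−0.02790 × 18.8) = 0.5918
Accumulation ratio R = 1 / (1 − e^(−kτ)) = 1 / (1 − 0.5918) = 2.450
Steady-state trough = C₀ × R × e^(−kτ) = 3.98 × 2.450 × 0.5918 = 5.771 mg/L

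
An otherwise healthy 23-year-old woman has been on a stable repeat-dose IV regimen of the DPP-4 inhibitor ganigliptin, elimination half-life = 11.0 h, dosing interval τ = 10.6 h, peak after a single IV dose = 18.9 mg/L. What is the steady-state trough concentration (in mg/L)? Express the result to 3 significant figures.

19.9 mg/L

k = ln2 / t½ = 0.693147 / 11.0 = 0.06301 h⁻¹
e^(−kτ) = e^(−0.06301 × 10.6) = 0.5128
Accumulation ratio R = 1 / (1 − e^(−kτ)) = 1 / (1 − 0.5128) = 2.053
Steady-state trough = C₀ × R × e^(−kτ) = 18.9 × 2.053 × 0.5128 = 19.90 mg/L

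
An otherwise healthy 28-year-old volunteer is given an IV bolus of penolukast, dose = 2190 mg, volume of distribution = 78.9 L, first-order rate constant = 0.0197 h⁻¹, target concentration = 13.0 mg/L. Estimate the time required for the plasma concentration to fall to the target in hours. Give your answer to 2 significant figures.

39 h

C₀ = Dose / Vd = 2190 / 78.9 = 27.76 mg/L
t = ln(C₀ / C) / k = ln(27.76 / 13.0) / 0.01970
  = ln(2.135) / 0.01970 = 0.7585 / 0.01970 = 38.50 h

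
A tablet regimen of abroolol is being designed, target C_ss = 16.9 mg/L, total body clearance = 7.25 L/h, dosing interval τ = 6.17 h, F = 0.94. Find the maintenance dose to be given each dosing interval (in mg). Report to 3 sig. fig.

804 mg

At steady state, F × (Dose/τ) = Css × CL.
Dose = Css × CL × τ / F = 16.9 × 7.250 × 6.17 / 0.94 = 804.2 mg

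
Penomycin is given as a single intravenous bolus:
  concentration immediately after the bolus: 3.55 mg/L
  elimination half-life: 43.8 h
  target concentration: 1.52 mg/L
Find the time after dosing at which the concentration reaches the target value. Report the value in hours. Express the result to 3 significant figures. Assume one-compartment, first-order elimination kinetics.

53.6 h

k = ln2 / t½ = 0.693147 / 43.8 = 0.01583 h⁻¹
t = ln(C₀ / C) / k = ln(3.550 / 1.52) / 0.01583
  = ln(2.336) / 0.01583 = 0.8484 / 0.01583 = 53.59 h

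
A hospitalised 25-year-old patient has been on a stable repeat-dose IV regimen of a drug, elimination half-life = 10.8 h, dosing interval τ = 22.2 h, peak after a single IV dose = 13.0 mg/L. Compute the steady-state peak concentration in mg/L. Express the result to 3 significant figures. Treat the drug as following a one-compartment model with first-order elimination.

17.1 mg/L

k = ln2 / t½ = 0.693147 / 10.8 = 0.06418 h⁻¹
e^(−kτ) = e^(−0.06418 × 22.2) = 0.2406
Accumulation ratio R = 1 / (1 − e^(−kτ)) = 1 / (1 − 0.2406) = 1.317
Steady-state peak = C₀ × R = 13.0 × 1.317 = 17.12 mg/L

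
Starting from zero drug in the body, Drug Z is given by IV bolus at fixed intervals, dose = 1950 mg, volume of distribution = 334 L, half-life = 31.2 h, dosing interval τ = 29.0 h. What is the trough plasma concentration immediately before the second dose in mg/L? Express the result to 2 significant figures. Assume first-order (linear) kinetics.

3.1 mg/L

C₀ per dose = Dose / Vd = 1950 / 334 = 5.838 mg/L
k = ln2 / t½ = 0.693147 / 31.2 = 0.02222 h⁻¹
Fraction remaining after one interval: r = e^(−kτ) = e^(−0.02222 × 29.0) = 0.5250
Before dose 2, 1 dose has been given (aged 1τ).
C_trough = C₀ × r = 5.838 × 0.5250 = 3.065 mg/L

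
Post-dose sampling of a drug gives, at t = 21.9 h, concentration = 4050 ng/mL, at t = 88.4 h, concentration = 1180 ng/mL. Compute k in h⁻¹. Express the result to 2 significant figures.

k = ln(C₁/C₂) / (t₂ − t₁) = ln(4050/1180) / (88.4 − 21.9)
  = 1.233 / 66.50 = 0.01854 h⁻¹

0.019 h⁻¹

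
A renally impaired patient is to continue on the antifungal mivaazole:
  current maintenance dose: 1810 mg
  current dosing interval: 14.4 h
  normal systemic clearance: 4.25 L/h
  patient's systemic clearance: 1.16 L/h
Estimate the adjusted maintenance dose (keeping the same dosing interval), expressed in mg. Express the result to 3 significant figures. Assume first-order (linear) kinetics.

To keep the same average steady-state level, dosing rate must scale with clearance.
CL ratio = 1.16 / 4.25 = 0.2729
New dose (same interval) = 1810 × 0.2729 = 493.9 mg

494 mg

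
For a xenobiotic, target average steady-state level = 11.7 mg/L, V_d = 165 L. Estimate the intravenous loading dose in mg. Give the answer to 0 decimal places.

1931 mg

LD = Css × Vd = 11.7 × 165 = 1931 mg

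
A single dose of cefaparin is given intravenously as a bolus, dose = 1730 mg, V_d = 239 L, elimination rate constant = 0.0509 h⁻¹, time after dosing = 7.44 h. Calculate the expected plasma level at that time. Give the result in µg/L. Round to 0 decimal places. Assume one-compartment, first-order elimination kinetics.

C₀ = Dose / Vd = 1730 / 239 = 7.238 mg/L
C = C₀ · e^(−k·t) = 7.238 × e^(−0.05090 × 7.44)
  = 7.238 × 0.6848 = 4.957 mg/L
Convert: 4.957 mg/L × 1000 = 4957 µg/L

4957 µg/L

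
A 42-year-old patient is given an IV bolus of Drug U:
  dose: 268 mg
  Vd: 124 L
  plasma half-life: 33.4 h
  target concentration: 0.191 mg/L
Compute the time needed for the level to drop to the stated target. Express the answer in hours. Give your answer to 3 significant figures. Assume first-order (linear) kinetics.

C₀ = Dose / Vd = 268.0 / 124 = 2.161 mg/L
k = ln2 / t½ = 0.693147 / 33.4 = 0.02075 h⁻¹
t = ln(C₀ / C) / k = ln(2.161 / 0.191) / 0.02075
  = ln(11.31) / 0.02075 = 2.426 / 0.02075 = 116.9 h

117 h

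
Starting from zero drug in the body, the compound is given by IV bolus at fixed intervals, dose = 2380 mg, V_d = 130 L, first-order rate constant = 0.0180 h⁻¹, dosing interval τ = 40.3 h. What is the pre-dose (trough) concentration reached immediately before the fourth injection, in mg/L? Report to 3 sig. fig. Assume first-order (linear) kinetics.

C₀ per dose = Dose / Vd = 2380 / 130 = 18.31 mg/L
Fraction remaining after one interval: r = e^(−kτ) = e^(−0.01800 × 40.3) = 0.4841
Before dose 4, 3 doses have been given (aged 1τ, 2τ, 3τ).
C_trough = C₀ × (r + r² + … + r^3) = C₀ × r(1−r^3)/(1−r)
        = 18.31 × 0.4841 × (1 − 0.1135) / (1 − 0.4841) = 15.23 mg/L

15.2 mg/L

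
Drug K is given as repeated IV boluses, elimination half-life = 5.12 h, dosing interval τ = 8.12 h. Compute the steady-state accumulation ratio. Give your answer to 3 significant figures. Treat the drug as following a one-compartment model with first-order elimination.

k = ln2 / t½ = 0.693147 / 5.12 = 0.1354 h⁻¹
e^(−kτ) = e^(−0.1354 × 8.12) = 0.3331
Accumulation ratio R = 1 / (1 − e^(−kτ)) = 1 / (1 − 0.3331) = 1.499

1.50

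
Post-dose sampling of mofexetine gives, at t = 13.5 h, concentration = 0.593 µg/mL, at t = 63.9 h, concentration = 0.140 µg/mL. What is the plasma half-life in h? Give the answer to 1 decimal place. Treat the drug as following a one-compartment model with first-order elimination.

24.2 h

k = ln(C₁/C₂) / (t₂ − t₁) = ln(0.593/0.140) / (63.9 − 13.5)
  = 1.444 / 50.40 = 0.02865 h⁻¹
t½ = ln2 / k = 0.693147 / 0.02865 = 24.19 h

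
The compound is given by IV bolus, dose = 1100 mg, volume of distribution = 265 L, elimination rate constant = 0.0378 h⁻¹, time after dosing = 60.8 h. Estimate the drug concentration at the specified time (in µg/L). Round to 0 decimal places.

417 µg/L

C₀ = Dose / Vd = 1100 / 265 = 4.151 mg/L
C = C₀ · e^(−k·t) = 4.151 × e^(−0.03780 × 60.8)
  = 4.151 × 0.1004 = 0.4168 mg/L
Convert: 0.4168 mg/L × 1000 = 416.8 µg/L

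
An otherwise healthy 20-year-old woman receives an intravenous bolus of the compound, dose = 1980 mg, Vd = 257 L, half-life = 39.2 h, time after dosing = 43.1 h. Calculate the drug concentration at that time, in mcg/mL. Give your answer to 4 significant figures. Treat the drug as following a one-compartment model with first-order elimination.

3.595 mcg/mL

C₀ = Dose / Vd = 1980 / 257 = 7.704 mg/L
k = ln2 / t½ = 0.693147 / 39.2 = 0.01768 h⁻¹
C = C₀ · e^(−k·t) = 7.704 × e^(−0.01768 × 43.1)
  = 7.704 × 0.4667 = 3.595 mg/L
(3.595 mg/L = 3.595 mcg/mL)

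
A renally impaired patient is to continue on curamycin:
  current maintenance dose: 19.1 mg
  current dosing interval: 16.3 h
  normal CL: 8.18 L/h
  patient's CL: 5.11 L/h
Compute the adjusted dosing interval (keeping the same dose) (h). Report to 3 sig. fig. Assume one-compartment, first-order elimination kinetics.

26.1 h

To keep the same average steady-state level, dosing rate must scale with clearance.
CL ratio = 5.11 / 8.18 = 0.6247
New interval (same dose) = 16.3 / 0.6247 = 26.09 h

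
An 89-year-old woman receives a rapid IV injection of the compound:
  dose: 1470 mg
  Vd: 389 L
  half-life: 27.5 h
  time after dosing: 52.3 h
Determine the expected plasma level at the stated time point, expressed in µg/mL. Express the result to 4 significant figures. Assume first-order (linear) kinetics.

C₀ = Dose / Vd = 1470 / 389 = 3.779 mg/L
k = ln2 / t½ = 0.693147 / 27.5 = 0.02521 h⁻¹
C = C₀ · e^(−k·t) = 3.779 × e^(−0.02521 × 52.3)
  = 3.779 × 0.2675 = 1.011 mg/L
(1.011 mg/L = 1.011 µg/mL)

1.011 µg/mL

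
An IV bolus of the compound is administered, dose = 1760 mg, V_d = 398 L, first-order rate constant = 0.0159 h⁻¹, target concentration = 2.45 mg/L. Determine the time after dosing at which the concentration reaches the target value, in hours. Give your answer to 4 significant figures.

C₀ = Dose / Vd = 1760 / 398 = 4.422 mg/L
t = ln(C₀ / C) / k = ln(4.422 / 2.45) / 0.01590
  = ln(1.805) / 0.01590 = 0.5906 / 0.01590 = 37.14 h

37.14 h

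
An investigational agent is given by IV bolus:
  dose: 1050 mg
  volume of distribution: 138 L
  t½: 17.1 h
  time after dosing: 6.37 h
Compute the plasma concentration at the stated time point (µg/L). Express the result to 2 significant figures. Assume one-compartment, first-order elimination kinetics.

5900 µg/L

C₀ = Dose / Vd = 1050 / 138 = 7.609 mg/L
k = ln2 / t½ = 0.693147 / 17.1 = 0.04053 h⁻¹
C = C₀ · e^(−k·t) = 7.609 × e^(−0.04053 × 6.37)
  = 7.609 × 0.7725 = 5.878 mg/L
Convert: 5.878 mg/L × 1000 = 5878 µg/L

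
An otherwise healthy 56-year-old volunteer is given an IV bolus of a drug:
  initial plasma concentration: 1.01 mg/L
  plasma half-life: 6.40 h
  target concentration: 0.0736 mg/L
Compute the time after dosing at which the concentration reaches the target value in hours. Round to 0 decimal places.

k = ln2 / t½ = 0.693147 / 6.40 = 0.1083 h⁻¹
t = ln(C₀ / C) / k = ln(1.010 / 0.0736) / 0.1083
  = ln(13.72) / 0.1083 = 2.619 / 0.1083 = 24.18 h

24 h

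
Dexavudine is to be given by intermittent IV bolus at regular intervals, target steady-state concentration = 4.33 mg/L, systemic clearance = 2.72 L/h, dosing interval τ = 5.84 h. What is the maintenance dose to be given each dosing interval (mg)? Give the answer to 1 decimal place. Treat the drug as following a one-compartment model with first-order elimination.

At steady state, Dose/τ = Css × CL.
Dose = Css × CL × τ = 4.33 × 2.720 × 5.84 = 68.78 mg

68.8 mg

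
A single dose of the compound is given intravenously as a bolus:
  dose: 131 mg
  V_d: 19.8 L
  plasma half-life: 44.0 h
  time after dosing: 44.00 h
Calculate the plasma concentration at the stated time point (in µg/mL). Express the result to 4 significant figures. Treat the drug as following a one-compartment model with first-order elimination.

3.308 µg/mL

C₀ = Dose / Vd = 131.0 / 19.8 = 6.616 mg/L
k = ln2 / t½ = 0.693147 / 44.0 = 0.01575 h⁻¹
t / t½ = 44.00 / 44.0 = 1 half-lives
C = C₀ × (1/2)^1 = 6.616 × 0.5000 = 3.308 mg/L
(3.308 mg/L = 3.308 µg/mL)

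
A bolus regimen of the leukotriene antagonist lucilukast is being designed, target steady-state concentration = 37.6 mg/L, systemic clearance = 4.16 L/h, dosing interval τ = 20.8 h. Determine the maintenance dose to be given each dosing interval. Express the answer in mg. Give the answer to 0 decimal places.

At steady state, Dose/τ = Css × CL.
Dose = Css × CL × τ = 37.6 × 4.160 × 20.8 = 3253 mg

3253 mg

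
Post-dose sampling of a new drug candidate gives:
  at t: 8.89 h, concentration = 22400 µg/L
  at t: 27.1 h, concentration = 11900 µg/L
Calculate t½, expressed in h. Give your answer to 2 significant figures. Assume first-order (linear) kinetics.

20 h

k = ln(C₁/C₂) / (t₂ − t₁) = ln(22400/11900) / (27.1 − 8.89)
  = 0.6325 / 18.21 = 0.03473 h⁻¹
t½ = ln2 / k = 0.693147 / 0.03473 = 19.96 h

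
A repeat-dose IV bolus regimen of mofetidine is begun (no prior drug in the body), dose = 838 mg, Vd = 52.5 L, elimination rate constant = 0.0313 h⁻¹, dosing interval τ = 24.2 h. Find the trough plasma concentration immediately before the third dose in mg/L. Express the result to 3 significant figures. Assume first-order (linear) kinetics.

C₀ per dose = Dose / Vd = 838 / 52.5 = 15.96 mg/L
Fraction remaining after one interval: r = e^(−kτ) = e^(−0.03130 × 24.2) = 0.4689
Before dose 3, 2 doses have been given (aged 1τ, 2τ).
C_trough = C₀ × (r + r²) = 15.96 × (0.4689 + 0.2199) = 10.99 mg/L

11.0 mg/L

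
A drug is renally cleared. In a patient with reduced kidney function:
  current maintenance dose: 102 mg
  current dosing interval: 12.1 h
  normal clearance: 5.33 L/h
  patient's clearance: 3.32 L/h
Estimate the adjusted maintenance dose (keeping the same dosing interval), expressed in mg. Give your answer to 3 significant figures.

To keep the same average steady-state level, dosing rate must scale with clearance.
CL ratio = 3.32 / 5.33 = 0.6229
New dose (same interval) = 102 × 0.6229 = 63.54 mg

63.5 mg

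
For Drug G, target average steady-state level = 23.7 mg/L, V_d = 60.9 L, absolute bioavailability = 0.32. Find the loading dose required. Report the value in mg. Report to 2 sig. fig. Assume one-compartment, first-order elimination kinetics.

4500 mg

LD = Css × Vd / F = 23.7 × 60.9 / 0.32 = 4510 mg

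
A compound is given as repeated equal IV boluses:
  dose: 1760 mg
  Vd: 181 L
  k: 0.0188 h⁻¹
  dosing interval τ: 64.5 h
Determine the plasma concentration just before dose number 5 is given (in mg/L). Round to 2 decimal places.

4.08 mg/L

C₀ per dose = Dose / Vd = 1760 / 181 = 9.724 mg/L
Fraction remaining after one interval: r = e^(−kτ) = e^(−0.01880 × 64.5) = 0.2974
Before dose 5, 4 doses have been given (aged 1τ, 2τ, 3τ, 4τ).
C_trough = C₀ × (r + r² + … + r^4) = C₀ × r(1−r^4)/(1−r)
        = 9.724 × 0.2974 × (1 − 0.007823) / (1 − 0.2974) = 4.084 mg/L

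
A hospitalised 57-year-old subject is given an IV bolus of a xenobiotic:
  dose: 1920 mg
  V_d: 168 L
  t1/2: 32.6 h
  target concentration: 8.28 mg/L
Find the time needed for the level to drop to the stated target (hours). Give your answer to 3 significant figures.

C₀ = Dose / Vd = 1920 / 168 = 11.43 mg/L
k = ln2 / t½ = 0.693147 / 32.6 = 0.02126 h⁻¹
t = ln(C₀ / C) / k = ln(11.43 / 8.28) / 0.02126
  = ln(1.380) / 0.02126 = 0.3221 / 0.02126 = 15.15 h

15.2 h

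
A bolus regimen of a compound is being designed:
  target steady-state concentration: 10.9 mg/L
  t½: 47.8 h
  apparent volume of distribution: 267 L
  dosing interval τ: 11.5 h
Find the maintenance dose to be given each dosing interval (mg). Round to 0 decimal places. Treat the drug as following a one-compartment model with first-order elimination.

485 mg

k = ln2 / t½ = 0.693147 / 47.8 = 0.01450 h⁻¹
CL = k × Vd = 0.01450 × 267 = 3.872 L/h
At steady state, Dose/τ = Css × CL.
Dose = Css × CL × τ = 10.9 × 3.872 × 11.5 = 485.4 mg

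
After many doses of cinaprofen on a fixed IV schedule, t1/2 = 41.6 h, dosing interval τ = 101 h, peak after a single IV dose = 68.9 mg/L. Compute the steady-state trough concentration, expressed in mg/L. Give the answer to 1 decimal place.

k = ln2 / t½ = 0.693147 / 41.6 = 0.01666 h⁻¹
e^(−kτ) = e^(−0.01666 × 101) = 0.1859
Accumulation ratio R = 1 / (1 − e^(−kτ)) = 1 / (1 − 0.1859) = 1.228
Steady-state trough = C₀ × R × e^(−kτ) = 68.9 × 1.228 × 0.1859 = 15.73 mg/L

15.7 mg/L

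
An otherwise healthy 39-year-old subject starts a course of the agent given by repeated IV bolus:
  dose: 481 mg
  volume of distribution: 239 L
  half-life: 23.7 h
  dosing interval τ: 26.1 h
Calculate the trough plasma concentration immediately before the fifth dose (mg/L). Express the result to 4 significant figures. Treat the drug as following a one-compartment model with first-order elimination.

C₀ per dose = Dose / Vd = 481 / 239 = 2.013 mg/L
k = ln2 / t½ = 0.693147 / 23.7 = 0.02925 h⁻¹
Fraction remaining after one interval: r = e^(−kτ) = e^(−0.02925 × 26.1) = 0.4661
Before dose 5, 4 doses have been given (aged 1τ, 2τ, 3τ, 4τ).
C_trough = C₀ × (r + r² + … + r^4) = C₀ × r(1−r^4)/(1−r)
        = 2.013 × 0.4661 × (1 − 0.04720) / (1 − 0.4661) = 1.674 mg/L

1.674 mg/L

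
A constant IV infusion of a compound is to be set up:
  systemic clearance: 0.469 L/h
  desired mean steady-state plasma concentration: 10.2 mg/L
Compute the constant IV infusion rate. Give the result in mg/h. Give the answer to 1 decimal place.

4.8 mg/h

At steady state, infusion rate R₀ = Css × CL = 10.2 × 0.4690 = 4.784 mg/h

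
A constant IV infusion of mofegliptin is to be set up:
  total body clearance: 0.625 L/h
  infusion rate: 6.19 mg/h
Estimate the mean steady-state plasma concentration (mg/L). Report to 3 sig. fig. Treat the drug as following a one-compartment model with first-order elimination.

9.90 mg/L

At steady state Css = R₀ / CL = 6.19 / 0.6250 = 9.904 mg/L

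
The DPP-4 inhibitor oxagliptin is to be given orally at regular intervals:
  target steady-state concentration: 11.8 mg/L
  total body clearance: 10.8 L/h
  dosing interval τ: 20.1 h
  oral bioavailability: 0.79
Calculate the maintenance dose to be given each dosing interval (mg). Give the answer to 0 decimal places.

At steady state, F × (Dose/τ) = Css × CL.
Dose = Css × CL × τ / F = 11.8 × 10.80 × 20.1 / 0.79 = 3242 mg

3242 mg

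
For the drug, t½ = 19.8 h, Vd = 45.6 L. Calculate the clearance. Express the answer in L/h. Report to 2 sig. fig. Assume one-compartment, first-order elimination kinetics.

k = ln2 / t½ = 0.693147 / 19.8 = 0.03501 h⁻¹
CL = k × Vd = 0.03501 × 45.6 = 1.596 L/h

1.6 L/h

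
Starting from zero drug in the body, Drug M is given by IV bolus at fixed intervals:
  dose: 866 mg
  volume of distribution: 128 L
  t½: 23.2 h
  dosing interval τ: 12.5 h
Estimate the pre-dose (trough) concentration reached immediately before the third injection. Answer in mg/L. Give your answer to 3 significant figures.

C₀ per dose = Dose / Vd = 866 / 128 = 6.766 mg/L
k = ln2 / t½ = 0.693147 / 23.2 = 0.02988 h⁻¹
Fraction remaining after one interval: r = e^(−kτ) = e^(−0.02988 × 12.5) = 0.6883
Before dose 3, 2 doses have been given (aged 1τ, 2τ).
C_trough = C₀ × (r + r²) = 6.766 × (0.6883 + 0.4738) = 7.863 mg/L

7.86 mg/L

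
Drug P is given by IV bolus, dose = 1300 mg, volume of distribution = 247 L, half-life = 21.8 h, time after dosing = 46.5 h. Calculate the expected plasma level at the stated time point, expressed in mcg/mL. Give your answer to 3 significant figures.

1.20 mcg/mL

C₀ = Dose / Vd = 1300 / 247 = 5.263 mg/L
k = ln2 / t½ = 0.693147 / 21.8 = 0.03180 h⁻¹
C = C₀ · e^(−k·t) = 5.263 × e^(−0.03180 × 46.5)
  = 5.263 × 0.2279 = 1.199 mg/L
(1.199 mg/L = 1.199 mcg/mL)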